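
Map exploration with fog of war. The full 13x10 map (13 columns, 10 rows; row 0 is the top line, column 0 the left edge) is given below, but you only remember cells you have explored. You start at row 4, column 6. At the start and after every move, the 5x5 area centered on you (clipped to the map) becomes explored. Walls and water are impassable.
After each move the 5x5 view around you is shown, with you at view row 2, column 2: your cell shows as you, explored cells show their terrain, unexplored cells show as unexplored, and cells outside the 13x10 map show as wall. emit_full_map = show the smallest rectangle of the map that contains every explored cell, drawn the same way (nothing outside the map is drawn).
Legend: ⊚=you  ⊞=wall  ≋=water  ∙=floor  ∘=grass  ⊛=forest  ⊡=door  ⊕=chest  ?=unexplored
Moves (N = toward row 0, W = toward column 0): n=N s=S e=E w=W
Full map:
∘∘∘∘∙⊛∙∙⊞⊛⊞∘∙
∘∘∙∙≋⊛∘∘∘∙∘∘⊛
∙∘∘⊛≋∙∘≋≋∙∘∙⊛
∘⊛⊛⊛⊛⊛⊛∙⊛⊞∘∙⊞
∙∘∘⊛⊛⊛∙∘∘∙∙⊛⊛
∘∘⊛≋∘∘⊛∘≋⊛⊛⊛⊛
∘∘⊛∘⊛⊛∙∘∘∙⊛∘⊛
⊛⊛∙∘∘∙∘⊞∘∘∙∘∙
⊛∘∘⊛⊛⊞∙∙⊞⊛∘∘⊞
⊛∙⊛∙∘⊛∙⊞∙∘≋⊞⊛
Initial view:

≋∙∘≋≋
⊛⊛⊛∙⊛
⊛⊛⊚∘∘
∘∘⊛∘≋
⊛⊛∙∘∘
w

⊛≋∙∘≋
⊛⊛⊛⊛∙
⊛⊛⊚∙∘
≋∘∘⊛∘
∘⊛⊛∙∘

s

⊛⊛⊛⊛∙
⊛⊛⊛∙∘
≋∘⊚⊛∘
∘⊛⊛∙∘
∘∘∙∘⊞

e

⊛⊛⊛∙⊛
⊛⊛∙∘∘
∘∘⊚∘≋
⊛⊛∙∘∘
∘∙∘⊞∘

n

≋∙∘≋≋
⊛⊛⊛∙⊛
⊛⊛⊚∘∘
∘∘⊛∘≋
⊛⊛∙∘∘

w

⊛≋∙∘≋
⊛⊛⊛⊛∙
⊛⊛⊚∙∘
≋∘∘⊛∘
∘⊛⊛∙∘

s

⊛⊛⊛⊛∙
⊛⊛⊛∙∘
≋∘⊚⊛∘
∘⊛⊛∙∘
∘∘∙∘⊞

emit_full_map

⊛≋∙∘≋≋
⊛⊛⊛⊛∙⊛
⊛⊛⊛∙∘∘
≋∘⊚⊛∘≋
∘⊛⊛∙∘∘
∘∘∙∘⊞∘

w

⊛⊛⊛⊛⊛
∘⊛⊛⊛∙
⊛≋⊚∘⊛
⊛∘⊛⊛∙
∙∘∘∙∘


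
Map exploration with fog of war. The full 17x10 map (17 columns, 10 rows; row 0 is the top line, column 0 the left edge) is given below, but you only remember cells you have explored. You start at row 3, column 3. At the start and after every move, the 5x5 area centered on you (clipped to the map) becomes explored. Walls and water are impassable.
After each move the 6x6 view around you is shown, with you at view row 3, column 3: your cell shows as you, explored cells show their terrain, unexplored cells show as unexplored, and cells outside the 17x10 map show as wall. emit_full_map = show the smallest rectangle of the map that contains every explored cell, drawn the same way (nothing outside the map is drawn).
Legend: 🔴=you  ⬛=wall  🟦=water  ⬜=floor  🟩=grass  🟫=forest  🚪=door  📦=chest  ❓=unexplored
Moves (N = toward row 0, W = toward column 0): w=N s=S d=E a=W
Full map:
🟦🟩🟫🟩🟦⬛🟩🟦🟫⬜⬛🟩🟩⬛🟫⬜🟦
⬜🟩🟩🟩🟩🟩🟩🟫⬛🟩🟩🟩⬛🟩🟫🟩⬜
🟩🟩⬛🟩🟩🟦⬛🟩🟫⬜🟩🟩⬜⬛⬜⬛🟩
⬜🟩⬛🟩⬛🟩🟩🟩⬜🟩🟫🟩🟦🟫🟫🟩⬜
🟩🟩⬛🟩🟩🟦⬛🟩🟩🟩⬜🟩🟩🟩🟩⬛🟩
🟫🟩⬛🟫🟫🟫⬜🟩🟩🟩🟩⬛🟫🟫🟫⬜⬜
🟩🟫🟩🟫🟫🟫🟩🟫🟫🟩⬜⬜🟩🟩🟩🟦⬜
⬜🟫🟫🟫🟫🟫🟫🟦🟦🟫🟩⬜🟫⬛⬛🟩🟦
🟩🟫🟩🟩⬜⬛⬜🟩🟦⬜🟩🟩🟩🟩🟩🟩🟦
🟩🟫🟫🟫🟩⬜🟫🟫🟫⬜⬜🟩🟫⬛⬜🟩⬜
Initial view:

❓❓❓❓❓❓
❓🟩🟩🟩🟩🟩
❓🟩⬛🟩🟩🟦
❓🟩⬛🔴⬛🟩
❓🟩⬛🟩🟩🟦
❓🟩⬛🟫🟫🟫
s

❓🟩🟩🟩🟩🟩
❓🟩⬛🟩🟩🟦
❓🟩⬛🟩⬛🟩
❓🟩⬛🔴🟩🟦
❓🟩⬛🟫🟫🟫
❓🟫🟩🟫🟫🟫

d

🟩🟩🟩🟩🟩❓
🟩⬛🟩🟩🟦⬛
🟩⬛🟩⬛🟩🟩
🟩⬛🟩🔴🟦⬛
🟩⬛🟫🟫🟫⬜
🟫🟩🟫🟫🟫🟩

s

🟩⬛🟩🟩🟦⬛
🟩⬛🟩⬛🟩🟩
🟩⬛🟩🟩🟦⬛
🟩⬛🟫🔴🟫⬜
🟫🟩🟫🟫🟫🟩
❓🟫🟫🟫🟫🟫

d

⬛🟩🟩🟦⬛❓
⬛🟩⬛🟩🟩🟩
⬛🟩🟩🟦⬛🟩
⬛🟫🟫🔴⬜🟩
🟩🟫🟫🟫🟩🟫
🟫🟫🟫🟫🟫🟦

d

🟩🟩🟦⬛❓❓
🟩⬛🟩🟩🟩⬜
🟩🟩🟦⬛🟩🟩
🟫🟫🟫🔴🟩🟩
🟫🟫🟫🟩🟫🟫
🟫🟫🟫🟫🟦🟦

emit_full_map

🟩🟩🟩🟩🟩❓❓❓
🟩⬛🟩🟩🟦⬛❓❓
🟩⬛🟩⬛🟩🟩🟩⬜
🟩⬛🟩🟩🟦⬛🟩🟩
🟩⬛🟫🟫🟫🔴🟩🟩
🟫🟩🟫🟫🟫🟩🟫🟫
❓🟫🟫🟫🟫🟫🟦🟦

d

🟩🟦⬛❓❓❓
⬛🟩🟩🟩⬜🟩
🟩🟦⬛🟩🟩🟩
🟫🟫⬜🔴🟩🟩
🟫🟫🟩🟫🟫🟩
🟫🟫🟫🟦🟦🟫

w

🟩🟩❓❓❓❓
🟩🟦⬛🟩🟫⬜
⬛🟩🟩🟩⬜🟩
🟩🟦⬛🔴🟩🟩
🟫🟫⬜🟩🟩🟩
🟫🟫🟩🟫🟫🟩

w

❓❓❓❓❓❓
🟩🟩🟩🟫⬛🟩
🟩🟦⬛🟩🟫⬜
⬛🟩🟩🔴⬜🟩
🟩🟦⬛🟩🟩🟩
🟫🟫⬜🟩🟩🟩

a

❓❓❓❓❓❓
🟩🟩🟩🟩🟫⬛
🟩🟩🟦⬛🟩🟫
🟩⬛🟩🔴🟩⬜
🟩🟩🟦⬛🟩🟩
🟫🟫🟫⬜🟩🟩

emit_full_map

🟩🟩🟩🟩🟩🟩🟫⬛🟩
🟩⬛🟩🟩🟦⬛🟩🟫⬜
🟩⬛🟩⬛🟩🔴🟩⬜🟩
🟩⬛🟩🟩🟦⬛🟩🟩🟩
🟩⬛🟫🟫🟫⬜🟩🟩🟩
🟫🟩🟫🟫🟫🟩🟫🟫🟩
❓🟫🟫🟫🟫🟫🟦🟦🟫

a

❓❓❓❓❓❓
🟩🟩🟩🟩🟩🟫
⬛🟩🟩🟦⬛🟩
⬛🟩⬛🔴🟩🟩
⬛🟩🟩🟦⬛🟩
⬛🟫🟫🟫⬜🟩

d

❓❓❓❓❓❓
🟩🟩🟩🟩🟫⬛
🟩🟩🟦⬛🟩🟫
🟩⬛🟩🔴🟩⬜
🟩🟩🟦⬛🟩🟩
🟫🟫🟫⬜🟩🟩

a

❓❓❓❓❓❓
🟩🟩🟩🟩🟩🟫
⬛🟩🟩🟦⬛🟩
⬛🟩⬛🔴🟩🟩
⬛🟩🟩🟦⬛🟩
⬛🟫🟫🟫⬜🟩


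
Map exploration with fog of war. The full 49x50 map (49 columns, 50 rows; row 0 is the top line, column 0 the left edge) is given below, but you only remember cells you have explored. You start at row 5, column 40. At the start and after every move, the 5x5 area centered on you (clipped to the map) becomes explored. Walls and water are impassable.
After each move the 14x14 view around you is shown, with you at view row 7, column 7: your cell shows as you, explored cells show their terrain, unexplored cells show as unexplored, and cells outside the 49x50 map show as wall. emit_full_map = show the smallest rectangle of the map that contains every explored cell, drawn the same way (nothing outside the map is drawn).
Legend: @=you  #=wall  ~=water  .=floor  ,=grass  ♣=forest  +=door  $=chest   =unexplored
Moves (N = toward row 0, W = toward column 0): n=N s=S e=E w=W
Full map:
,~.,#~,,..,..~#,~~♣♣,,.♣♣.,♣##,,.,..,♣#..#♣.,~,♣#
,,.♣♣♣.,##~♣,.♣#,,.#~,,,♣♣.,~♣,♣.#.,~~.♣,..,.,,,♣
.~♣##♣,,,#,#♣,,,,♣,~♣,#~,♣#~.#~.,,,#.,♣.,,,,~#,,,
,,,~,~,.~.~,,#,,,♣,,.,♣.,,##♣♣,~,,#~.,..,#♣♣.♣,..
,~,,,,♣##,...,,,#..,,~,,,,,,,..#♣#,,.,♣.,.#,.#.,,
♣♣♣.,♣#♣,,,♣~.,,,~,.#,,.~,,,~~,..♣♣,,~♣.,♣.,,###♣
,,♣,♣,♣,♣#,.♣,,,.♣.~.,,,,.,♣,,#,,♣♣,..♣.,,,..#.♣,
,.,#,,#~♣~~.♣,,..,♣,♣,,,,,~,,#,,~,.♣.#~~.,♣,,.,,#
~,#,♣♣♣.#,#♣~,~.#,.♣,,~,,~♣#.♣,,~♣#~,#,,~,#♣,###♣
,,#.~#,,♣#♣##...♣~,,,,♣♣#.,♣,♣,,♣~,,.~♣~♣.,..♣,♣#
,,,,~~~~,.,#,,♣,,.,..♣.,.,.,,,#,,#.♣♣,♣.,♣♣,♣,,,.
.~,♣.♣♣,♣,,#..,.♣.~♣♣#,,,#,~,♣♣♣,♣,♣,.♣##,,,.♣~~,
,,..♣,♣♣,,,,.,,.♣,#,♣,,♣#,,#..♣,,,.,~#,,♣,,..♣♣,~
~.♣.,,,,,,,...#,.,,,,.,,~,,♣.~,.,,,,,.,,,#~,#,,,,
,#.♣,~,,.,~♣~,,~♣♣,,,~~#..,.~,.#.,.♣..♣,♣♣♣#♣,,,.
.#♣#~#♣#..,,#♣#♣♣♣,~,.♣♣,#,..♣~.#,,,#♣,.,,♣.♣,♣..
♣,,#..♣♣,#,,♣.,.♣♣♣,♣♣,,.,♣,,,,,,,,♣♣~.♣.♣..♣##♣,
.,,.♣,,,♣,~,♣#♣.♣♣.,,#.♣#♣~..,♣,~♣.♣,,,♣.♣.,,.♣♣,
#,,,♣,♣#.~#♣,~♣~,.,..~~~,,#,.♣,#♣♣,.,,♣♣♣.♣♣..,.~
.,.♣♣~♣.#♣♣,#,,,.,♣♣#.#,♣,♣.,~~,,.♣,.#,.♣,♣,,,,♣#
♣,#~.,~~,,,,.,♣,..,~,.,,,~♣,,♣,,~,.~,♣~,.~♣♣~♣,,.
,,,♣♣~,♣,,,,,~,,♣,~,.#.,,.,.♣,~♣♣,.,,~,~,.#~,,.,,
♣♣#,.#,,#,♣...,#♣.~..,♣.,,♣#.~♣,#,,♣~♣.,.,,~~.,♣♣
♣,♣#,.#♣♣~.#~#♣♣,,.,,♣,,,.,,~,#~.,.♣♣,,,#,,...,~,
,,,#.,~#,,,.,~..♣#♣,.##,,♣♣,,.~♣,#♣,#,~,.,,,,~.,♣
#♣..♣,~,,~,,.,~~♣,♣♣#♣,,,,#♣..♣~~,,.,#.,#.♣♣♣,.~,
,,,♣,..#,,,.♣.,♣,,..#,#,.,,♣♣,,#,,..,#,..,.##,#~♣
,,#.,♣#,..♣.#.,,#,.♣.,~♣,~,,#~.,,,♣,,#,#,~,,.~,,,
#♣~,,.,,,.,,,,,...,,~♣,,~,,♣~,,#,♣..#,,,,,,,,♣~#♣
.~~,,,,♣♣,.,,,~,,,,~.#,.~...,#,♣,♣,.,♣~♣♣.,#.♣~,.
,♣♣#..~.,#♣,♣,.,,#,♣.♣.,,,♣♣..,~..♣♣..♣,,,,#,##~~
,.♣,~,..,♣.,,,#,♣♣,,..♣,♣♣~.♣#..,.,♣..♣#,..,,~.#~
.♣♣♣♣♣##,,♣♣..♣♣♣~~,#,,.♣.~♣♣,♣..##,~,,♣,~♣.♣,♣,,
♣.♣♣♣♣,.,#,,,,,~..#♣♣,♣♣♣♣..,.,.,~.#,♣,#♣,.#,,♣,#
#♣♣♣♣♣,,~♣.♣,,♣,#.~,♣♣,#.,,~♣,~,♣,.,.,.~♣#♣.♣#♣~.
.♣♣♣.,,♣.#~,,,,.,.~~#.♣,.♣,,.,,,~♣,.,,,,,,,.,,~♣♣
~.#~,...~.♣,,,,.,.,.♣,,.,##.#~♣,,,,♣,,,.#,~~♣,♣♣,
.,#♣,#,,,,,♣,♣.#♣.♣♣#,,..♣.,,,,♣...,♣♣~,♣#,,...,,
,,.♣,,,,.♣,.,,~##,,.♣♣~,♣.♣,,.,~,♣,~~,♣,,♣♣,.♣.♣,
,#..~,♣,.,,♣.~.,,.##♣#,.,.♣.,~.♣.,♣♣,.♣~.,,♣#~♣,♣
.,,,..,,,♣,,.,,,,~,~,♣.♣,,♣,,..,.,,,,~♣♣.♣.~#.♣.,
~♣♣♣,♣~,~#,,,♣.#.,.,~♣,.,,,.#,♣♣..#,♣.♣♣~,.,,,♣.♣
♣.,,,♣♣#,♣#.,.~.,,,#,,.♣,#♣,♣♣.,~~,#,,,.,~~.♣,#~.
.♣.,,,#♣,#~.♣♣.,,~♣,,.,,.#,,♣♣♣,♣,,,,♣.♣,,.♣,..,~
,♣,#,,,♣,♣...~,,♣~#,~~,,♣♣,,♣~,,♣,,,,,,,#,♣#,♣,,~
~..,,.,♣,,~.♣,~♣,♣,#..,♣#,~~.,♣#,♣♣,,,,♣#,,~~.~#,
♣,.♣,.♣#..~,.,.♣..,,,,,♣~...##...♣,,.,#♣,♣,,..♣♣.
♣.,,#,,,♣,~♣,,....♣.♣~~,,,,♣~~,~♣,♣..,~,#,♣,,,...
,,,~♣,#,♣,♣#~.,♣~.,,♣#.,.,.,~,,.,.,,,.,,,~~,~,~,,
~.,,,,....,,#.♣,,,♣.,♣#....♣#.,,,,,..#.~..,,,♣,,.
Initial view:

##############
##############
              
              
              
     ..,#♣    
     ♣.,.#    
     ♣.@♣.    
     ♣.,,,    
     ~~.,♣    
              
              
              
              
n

##############
##############
##############
              
              
     ♣.,,,    
     ..,#♣    
     ♣.@.#    
     ♣.,♣.    
     ♣.,,,    
     ~~.,♣    
              
              
              

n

##############
##############
##############
##############
              
     .♣,..    
     ♣.,,,    
     ..@#♣    
     ♣.,.#    
     ♣.,♣.    
     ♣.,,,    
     ~~.,♣    
              
              

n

##############
##############
##############
##############
##############
     #..#♣    
     .♣,..    
     ♣.@,,    
     ..,#♣    
     ♣.,.#    
     ♣.,♣.    
     ♣.,,,    
     ~~.,♣    
              

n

##############
##############
##############
##############
##############
##############
     #..#♣    
     .♣@..    
     ♣.,,,    
     ..,#♣    
     ♣.,.#    
     ♣.,♣.    
     ♣.,,,    
     ~~.,♣    

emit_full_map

#..#♣
.♣@..
♣.,,,
..,#♣
♣.,.#
♣.,♣.
♣.,,,
~~.,♣

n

##############
##############
##############
##############
##############
##############
##############
     #.@#♣    
     .♣,..    
     ♣.,,,    
     ..,#♣    
     ♣.,.#    
     ♣.,♣.    
     ♣.,,,    

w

##############
##############
##############
##############
##############
##############
##############
     ♣#@.#♣   
     ~.♣,..   
     ,♣.,,,   
      ..,#♣   
      ♣.,.#   
      ♣.,♣.   
      ♣.,,,   

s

##############
##############
##############
##############
##############
##############
     ♣#..#♣   
     ~.@,..   
     ,♣.,,,   
     ,..,#♣   
      ♣.,.#   
      ♣.,♣.   
      ♣.,,,   
      ~~.,♣   

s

##############
##############
##############
##############
##############
     ♣#..#♣   
     ~.♣,..   
     ,♣@,,,   
     ,..,#♣   
     ,♣.,.#   
      ♣.,♣.   
      ♣.,,,   
      ~~.,♣   
              

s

##############
##############
##############
##############
     ♣#..#♣   
     ~.♣,..   
     ,♣.,,,   
     ,.@,#♣   
     ,♣.,.#   
     ~♣.,♣.   
      ♣.,,,   
      ~~.,♣   
              
              

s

##############
##############
##############
     ♣#..#♣   
     ~.♣,..   
     ,♣.,,,   
     ,..,#♣   
     ,♣@,.#   
     ~♣.,♣.   
     .♣.,,,   
      ~~.,♣   
              
              
              

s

##############
##############
     ♣#..#♣   
     ~.♣,..   
     ,♣.,,,   
     ,..,#♣   
     ,♣.,.#   
     ~♣@,♣.   
     .♣.,,,   
     #~~.,♣   
              
              
              
              

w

##############
##############
      ♣#..#♣  
      ~.♣,..  
      ,♣.,,,  
     .,..,#♣  
     .,♣.,.#  
     ,~@.,♣.  
     ..♣.,,,  
     .#~~.,♣  
              
              
              
              

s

##############
      ♣#..#♣  
      ~.♣,..  
      ,♣.,,,  
     .,..,#♣  
     .,♣.,.#  
     ,~♣.,♣.  
     ..@.,,,  
     .#~~.,♣  
     ,#,,~    
              
              
              
              

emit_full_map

 ♣#..#♣
 ~.♣,..
 ,♣.,,,
.,..,#♣
.,♣.,.#
,~♣.,♣.
..@.,,,
.#~~.,♣
,#,,~  


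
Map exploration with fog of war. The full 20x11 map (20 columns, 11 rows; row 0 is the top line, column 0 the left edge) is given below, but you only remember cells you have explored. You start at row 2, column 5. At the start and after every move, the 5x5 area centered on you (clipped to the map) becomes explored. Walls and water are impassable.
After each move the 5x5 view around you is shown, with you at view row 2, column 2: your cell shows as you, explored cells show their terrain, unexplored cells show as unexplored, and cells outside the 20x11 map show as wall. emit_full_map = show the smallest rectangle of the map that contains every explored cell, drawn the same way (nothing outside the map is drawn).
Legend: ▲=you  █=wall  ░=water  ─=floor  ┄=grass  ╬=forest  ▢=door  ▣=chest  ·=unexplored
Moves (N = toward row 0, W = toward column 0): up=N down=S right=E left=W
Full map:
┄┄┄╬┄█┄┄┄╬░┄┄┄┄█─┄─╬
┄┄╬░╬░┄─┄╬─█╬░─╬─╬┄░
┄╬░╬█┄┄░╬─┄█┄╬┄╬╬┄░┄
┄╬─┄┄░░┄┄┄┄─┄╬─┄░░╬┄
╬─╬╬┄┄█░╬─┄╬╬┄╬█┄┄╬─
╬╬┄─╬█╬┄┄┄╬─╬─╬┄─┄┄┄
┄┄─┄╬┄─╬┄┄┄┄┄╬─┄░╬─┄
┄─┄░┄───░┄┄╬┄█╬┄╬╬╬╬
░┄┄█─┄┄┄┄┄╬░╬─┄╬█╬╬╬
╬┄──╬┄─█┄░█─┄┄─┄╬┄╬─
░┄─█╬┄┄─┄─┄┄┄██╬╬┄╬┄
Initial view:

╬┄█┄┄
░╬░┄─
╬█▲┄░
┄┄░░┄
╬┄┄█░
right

┄█┄┄┄
╬░┄─┄
█┄▲░╬
┄░░┄┄
┄┄█░╬

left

╬┄█┄┄
░╬░┄─
╬█▲┄░
┄┄░░┄
╬┄┄█░

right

┄█┄┄┄
╬░┄─┄
█┄▲░╬
┄░░┄┄
┄┄█░╬

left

╬┄█┄┄
░╬░┄─
╬█▲┄░
┄┄░░┄
╬┄┄█░


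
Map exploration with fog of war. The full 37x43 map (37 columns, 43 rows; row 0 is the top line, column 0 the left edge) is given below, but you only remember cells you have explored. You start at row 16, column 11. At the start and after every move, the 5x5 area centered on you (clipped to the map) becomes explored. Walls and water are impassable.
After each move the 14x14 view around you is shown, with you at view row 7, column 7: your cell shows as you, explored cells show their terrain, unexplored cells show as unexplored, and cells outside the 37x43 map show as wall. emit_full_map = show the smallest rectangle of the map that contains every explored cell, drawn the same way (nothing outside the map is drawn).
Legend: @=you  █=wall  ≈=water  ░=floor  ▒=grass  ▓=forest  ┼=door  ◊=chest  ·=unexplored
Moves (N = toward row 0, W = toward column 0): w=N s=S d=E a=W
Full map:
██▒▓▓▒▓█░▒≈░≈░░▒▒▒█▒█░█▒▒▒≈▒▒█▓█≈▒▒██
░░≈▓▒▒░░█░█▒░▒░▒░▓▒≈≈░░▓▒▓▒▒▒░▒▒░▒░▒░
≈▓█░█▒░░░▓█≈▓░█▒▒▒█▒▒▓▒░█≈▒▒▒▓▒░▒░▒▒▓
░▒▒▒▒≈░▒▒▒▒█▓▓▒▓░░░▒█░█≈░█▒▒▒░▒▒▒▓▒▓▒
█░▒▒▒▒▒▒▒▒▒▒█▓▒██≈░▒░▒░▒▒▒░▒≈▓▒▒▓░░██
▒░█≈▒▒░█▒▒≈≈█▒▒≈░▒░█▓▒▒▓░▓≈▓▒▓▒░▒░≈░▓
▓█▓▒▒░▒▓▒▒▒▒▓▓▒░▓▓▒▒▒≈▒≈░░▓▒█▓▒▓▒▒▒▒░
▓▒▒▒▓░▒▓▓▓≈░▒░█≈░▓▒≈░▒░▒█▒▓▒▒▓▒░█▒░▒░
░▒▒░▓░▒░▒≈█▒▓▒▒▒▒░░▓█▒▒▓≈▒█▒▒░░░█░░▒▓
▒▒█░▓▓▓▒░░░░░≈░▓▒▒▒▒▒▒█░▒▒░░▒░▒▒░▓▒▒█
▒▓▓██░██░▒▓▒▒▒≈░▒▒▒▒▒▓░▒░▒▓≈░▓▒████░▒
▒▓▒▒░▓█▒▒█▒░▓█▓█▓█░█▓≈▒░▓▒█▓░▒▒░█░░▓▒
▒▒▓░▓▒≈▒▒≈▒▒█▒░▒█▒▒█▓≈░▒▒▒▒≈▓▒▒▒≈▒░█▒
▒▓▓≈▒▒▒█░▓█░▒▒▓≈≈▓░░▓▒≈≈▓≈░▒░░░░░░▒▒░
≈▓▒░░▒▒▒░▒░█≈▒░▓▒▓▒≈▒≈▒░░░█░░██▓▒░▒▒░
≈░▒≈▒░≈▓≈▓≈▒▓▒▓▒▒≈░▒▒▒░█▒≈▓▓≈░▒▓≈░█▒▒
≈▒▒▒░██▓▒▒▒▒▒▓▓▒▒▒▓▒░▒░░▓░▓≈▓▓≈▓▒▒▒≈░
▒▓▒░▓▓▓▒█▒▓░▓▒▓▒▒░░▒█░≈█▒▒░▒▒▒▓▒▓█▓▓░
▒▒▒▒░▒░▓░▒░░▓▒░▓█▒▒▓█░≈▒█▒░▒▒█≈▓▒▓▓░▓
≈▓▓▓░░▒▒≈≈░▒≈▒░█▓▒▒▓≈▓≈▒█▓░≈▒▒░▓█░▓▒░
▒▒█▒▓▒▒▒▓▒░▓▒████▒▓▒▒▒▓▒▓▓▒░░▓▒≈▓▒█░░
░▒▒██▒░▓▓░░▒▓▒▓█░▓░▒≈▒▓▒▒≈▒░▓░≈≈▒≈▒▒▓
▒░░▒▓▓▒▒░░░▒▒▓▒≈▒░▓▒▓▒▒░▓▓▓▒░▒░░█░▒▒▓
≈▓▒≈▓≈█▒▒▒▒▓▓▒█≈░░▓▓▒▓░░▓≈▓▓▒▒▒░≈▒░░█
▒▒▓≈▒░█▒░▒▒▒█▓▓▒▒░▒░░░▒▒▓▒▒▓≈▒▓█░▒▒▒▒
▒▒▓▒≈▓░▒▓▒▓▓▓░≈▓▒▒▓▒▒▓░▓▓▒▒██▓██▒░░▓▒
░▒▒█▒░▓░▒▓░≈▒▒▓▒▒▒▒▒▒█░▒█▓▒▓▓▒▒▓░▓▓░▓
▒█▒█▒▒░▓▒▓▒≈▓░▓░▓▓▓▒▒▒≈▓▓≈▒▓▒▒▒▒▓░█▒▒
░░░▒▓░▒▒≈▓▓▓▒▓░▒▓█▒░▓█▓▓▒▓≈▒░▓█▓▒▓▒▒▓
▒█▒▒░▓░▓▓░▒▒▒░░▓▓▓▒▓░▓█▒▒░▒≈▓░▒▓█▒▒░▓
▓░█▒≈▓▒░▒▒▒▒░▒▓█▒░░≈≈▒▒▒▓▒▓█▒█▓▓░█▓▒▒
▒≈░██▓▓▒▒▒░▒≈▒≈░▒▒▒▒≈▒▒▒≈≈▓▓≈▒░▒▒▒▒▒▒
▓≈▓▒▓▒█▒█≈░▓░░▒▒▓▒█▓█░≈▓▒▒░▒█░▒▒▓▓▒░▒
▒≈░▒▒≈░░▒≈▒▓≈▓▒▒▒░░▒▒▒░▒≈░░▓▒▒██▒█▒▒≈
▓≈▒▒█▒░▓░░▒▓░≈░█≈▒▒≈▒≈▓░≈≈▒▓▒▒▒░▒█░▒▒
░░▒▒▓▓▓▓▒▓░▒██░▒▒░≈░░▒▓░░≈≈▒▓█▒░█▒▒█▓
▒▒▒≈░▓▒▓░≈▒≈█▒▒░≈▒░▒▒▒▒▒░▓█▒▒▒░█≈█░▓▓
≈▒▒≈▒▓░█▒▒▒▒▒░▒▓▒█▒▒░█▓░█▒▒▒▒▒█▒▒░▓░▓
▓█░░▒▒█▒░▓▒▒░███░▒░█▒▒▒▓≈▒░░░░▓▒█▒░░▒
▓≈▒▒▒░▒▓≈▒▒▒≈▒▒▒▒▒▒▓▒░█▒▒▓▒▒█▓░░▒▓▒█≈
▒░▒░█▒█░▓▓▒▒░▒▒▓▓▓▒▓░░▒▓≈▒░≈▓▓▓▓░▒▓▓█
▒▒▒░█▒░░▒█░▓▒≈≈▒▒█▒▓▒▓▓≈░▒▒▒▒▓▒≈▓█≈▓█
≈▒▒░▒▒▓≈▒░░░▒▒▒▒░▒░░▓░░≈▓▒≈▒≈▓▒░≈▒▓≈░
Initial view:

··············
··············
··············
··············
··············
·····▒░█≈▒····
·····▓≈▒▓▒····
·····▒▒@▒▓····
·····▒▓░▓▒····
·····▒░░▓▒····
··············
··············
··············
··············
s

··············
··············
··············
··············
·····▒░█≈▒····
·····▓≈▒▓▒····
·····▒▒▒▒▓····
·····▒▓@▓▒····
·····▒░░▓▒····
·····≈░▒≈▒····
··············
··············
··············
··············

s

··············
··············
··············
·····▒░█≈▒····
·····▓≈▒▓▒····
·····▒▒▒▒▓····
·····▒▓░▓▒····
·····▒░@▓▒····
·····≈░▒≈▒····
·····▒░▓▒█····
··············
··············
··············
··············

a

··············
··············
··············
······▒░█≈▒···
······▓≈▒▓▒···
·····▒▒▒▒▒▓···
·····█▒▓░▓▒···
·····░▒@░▓▒···
·····≈≈░▒≈▒···
·····▓▒░▓▒█···
··············
··············
··············
··············

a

··············
··············
··············
·······▒░█≈▒··
·······▓≈▒▓▒··
·····▓▒▒▒▒▒▓··
·····▒█▒▓░▓▒··
·····▓░@░░▓▒··
·····▒≈≈░▒≈▒··
·····▒▓▒░▓▒█··
··············
··············
··············
··············

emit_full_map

··▒░█≈▒
··▓≈▒▓▒
▓▒▒▒▒▒▓
▒█▒▓░▓▒
▓░@░░▓▒
▒≈≈░▒≈▒
▒▓▒░▓▒█

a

··············
··············
··············
········▒░█≈▒·
········▓≈▒▓▒·
·····█▓▒▒▒▒▒▓·
·····▓▒█▒▓░▓▒·
·····░▓@▒░░▓▒·
·····▒▒≈≈░▒≈▒·
·····▒▒▓▒░▓▒█·
··············
··············
··············
··············

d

··············
··············
··············
·······▒░█≈▒··
·······▓≈▒▓▒··
····█▓▒▒▒▒▒▓··
····▓▒█▒▓░▓▒··
····░▓░@░░▓▒··
····▒▒≈≈░▒≈▒··
····▒▒▓▒░▓▒█··
··············
··············
··············
··············

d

··············
··············
··············
······▒░█≈▒···
······▓≈▒▓▒···
···█▓▒▒▒▒▒▓···
···▓▒█▒▓░▓▒···
···░▓░▒@░▓▒···
···▒▒≈≈░▒≈▒···
···▒▒▓▒░▓▒█···
··············
··············
··············
··············

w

··············
··············
··············
··············
······▒░█≈▒···
·····≈▓≈▒▓▒···
···█▓▒▒▒▒▒▓···
···▓▒█▒@░▓▒···
···░▓░▒░░▓▒···
···▒▒≈≈░▒≈▒···
···▒▒▓▒░▓▒█···
··············
··············
··············

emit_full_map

···▒░█≈▒
··≈▓≈▒▓▒
█▓▒▒▒▒▒▓
▓▒█▒@░▓▒
░▓░▒░░▓▒
▒▒≈≈░▒≈▒
▒▒▓▒░▓▒█

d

··············
··············
··············
··············
·····▒░█≈▒····
····≈▓≈▒▓▒····
··█▓▒▒▒▒▒▓····
··▓▒█▒▓@▓▒····
··░▓░▒░░▓▒····
··▒▒≈≈░▒≈▒····
··▒▒▓▒░▓▒█····
··············
··············
··············

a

··············
··············
··············
··············
······▒░█≈▒···
·····≈▓≈▒▓▒···
···█▓▒▒▒▒▒▓···
···▓▒█▒@░▓▒···
···░▓░▒░░▓▒···
···▒▒≈≈░▒≈▒···
···▒▒▓▒░▓▒█···
··············
··············
··············

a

··············
··············
··············
··············
·······▒░█≈▒··
·····▓≈▓≈▒▓▒··
····█▓▒▒▒▒▒▓··
····▓▒█@▓░▓▒··
····░▓░▒░░▓▒··
····▒▒≈≈░▒≈▒··
····▒▒▓▒░▓▒█··
··············
··············
··············

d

··············
··············
··············
··············
······▒░█≈▒···
····▓≈▓≈▒▓▒···
···█▓▒▒▒▒▒▓···
···▓▒█▒@░▓▒···
···░▓░▒░░▓▒···
···▒▒≈≈░▒≈▒···
···▒▒▓▒░▓▒█···
··············
··············
··············

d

··············
··············
··············
··············
·····▒░█≈▒····
···▓≈▓≈▒▓▒····
··█▓▒▒▒▒▒▓····
··▓▒█▒▓@▓▒····
··░▓░▒░░▓▒····
··▒▒≈≈░▒≈▒····
··▒▒▓▒░▓▒█····
··············
··············
··············

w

··············
··············
··············
··············
··············
·····▒░█≈▒····
···▓≈▓≈▒▓▒····
··█▓▒▒▒@▒▓····
··▓▒█▒▓░▓▒····
··░▓░▒░░▓▒····
··▒▒≈≈░▒≈▒····
··▒▒▓▒░▓▒█····
··············
··············

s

··············
··············
··············
··············
·····▒░█≈▒····
···▓≈▓≈▒▓▒····
··█▓▒▒▒▒▒▓····
··▓▒█▒▓@▓▒····
··░▓░▒░░▓▒····
··▒▒≈≈░▒≈▒····
··▒▒▓▒░▓▒█····
··············
··············
··············

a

··············
··············
··············
··············
······▒░█≈▒···
····▓≈▓≈▒▓▒···
···█▓▒▒▒▒▒▓···
···▓▒█▒@░▓▒···
···░▓░▒░░▓▒···
···▒▒≈≈░▒≈▒···
···▒▒▓▒░▓▒█···
··············
··············
··············

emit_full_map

···▒░█≈▒
·▓≈▓≈▒▓▒
█▓▒▒▒▒▒▓
▓▒█▒@░▓▒
░▓░▒░░▓▒
▒▒≈≈░▒≈▒
▒▒▓▒░▓▒█


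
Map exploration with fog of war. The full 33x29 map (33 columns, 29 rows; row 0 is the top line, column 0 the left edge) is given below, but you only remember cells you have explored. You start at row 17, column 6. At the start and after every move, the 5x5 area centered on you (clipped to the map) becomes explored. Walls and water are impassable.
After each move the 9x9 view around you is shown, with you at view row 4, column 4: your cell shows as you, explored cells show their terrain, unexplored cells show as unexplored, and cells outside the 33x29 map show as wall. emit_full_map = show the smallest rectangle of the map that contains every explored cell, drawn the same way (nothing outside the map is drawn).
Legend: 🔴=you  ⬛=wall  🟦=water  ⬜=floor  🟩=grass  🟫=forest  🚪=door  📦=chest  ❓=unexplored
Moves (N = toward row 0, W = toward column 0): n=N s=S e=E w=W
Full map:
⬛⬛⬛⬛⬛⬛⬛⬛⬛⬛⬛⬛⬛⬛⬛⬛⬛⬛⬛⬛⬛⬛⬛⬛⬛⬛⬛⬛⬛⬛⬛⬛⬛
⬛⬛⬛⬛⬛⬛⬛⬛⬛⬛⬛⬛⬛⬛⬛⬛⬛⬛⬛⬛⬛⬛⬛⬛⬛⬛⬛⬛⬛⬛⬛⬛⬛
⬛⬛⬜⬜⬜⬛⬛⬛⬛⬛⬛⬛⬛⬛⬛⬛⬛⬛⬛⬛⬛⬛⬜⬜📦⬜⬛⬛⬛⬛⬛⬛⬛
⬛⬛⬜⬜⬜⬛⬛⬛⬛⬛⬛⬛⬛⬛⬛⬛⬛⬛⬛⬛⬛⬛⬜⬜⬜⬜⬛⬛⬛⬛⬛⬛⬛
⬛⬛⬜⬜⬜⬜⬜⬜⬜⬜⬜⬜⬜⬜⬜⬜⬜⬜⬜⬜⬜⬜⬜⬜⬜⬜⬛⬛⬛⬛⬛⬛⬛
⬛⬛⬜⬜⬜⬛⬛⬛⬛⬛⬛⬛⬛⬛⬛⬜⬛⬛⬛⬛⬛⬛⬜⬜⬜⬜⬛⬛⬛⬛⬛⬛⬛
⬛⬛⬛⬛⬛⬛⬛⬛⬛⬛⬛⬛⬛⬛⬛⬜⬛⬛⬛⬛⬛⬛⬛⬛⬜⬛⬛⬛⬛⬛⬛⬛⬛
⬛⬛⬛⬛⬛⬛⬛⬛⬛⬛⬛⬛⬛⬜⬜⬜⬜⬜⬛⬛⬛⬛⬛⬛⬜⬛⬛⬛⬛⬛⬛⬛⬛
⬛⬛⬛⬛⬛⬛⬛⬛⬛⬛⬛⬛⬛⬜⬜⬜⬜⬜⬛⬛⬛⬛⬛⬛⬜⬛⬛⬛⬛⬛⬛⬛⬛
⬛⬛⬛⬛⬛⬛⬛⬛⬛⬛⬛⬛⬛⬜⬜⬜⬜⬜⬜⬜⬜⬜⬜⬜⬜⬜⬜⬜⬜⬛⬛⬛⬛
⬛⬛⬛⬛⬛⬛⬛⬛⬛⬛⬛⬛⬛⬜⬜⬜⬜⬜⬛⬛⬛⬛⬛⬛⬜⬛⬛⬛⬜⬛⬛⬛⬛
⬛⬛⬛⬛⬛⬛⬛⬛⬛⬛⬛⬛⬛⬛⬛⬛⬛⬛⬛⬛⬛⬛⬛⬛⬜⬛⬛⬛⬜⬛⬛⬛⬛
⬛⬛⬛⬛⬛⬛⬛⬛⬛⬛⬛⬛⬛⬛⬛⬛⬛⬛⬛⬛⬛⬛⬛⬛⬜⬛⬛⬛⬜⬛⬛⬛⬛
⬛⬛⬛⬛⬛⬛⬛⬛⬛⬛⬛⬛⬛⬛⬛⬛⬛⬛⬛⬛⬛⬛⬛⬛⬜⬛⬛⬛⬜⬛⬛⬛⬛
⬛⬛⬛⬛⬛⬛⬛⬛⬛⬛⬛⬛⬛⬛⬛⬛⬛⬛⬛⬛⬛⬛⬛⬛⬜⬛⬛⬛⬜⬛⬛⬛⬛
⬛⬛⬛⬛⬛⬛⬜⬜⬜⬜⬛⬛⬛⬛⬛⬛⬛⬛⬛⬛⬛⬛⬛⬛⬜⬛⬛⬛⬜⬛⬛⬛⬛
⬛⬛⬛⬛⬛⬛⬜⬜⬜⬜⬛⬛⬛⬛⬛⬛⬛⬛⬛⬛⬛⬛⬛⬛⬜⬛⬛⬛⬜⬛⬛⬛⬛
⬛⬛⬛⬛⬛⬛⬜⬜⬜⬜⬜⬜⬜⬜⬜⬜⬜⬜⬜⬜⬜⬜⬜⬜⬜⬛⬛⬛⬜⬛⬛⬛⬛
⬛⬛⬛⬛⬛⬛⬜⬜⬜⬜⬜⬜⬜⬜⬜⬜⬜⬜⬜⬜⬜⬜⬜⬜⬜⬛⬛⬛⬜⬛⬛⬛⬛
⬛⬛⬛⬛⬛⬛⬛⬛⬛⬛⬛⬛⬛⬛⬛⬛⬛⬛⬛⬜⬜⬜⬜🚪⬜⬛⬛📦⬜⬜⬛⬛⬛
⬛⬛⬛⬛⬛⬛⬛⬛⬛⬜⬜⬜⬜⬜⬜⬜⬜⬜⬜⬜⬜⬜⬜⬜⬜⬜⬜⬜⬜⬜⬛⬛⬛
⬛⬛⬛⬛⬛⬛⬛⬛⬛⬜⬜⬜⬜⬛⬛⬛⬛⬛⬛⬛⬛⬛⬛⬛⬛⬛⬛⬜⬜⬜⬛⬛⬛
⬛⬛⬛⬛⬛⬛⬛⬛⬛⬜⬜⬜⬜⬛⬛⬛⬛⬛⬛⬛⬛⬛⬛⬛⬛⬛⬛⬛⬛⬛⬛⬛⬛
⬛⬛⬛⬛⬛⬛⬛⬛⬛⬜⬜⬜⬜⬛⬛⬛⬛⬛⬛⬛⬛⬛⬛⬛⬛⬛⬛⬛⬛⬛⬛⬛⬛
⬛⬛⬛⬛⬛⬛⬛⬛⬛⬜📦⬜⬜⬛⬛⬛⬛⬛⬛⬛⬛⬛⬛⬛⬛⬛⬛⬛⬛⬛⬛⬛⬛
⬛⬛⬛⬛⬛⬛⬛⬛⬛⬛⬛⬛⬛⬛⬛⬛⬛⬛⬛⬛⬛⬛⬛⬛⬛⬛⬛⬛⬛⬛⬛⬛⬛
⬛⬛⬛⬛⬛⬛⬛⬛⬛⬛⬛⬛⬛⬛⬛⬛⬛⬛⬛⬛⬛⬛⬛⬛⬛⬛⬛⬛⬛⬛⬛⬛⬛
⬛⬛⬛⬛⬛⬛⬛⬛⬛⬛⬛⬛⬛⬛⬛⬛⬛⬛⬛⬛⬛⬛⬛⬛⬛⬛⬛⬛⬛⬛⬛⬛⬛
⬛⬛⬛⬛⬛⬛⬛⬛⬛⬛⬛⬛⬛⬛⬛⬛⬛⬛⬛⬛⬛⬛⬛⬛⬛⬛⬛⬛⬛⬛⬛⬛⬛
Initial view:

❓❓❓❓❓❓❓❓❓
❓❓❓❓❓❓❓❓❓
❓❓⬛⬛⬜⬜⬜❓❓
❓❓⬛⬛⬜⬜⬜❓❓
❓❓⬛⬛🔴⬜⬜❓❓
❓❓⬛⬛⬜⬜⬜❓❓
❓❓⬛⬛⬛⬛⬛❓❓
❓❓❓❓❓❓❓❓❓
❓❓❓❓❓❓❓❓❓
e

❓❓❓❓❓❓❓❓❓
❓❓❓❓❓❓❓❓❓
❓⬛⬛⬜⬜⬜⬜❓❓
❓⬛⬛⬜⬜⬜⬜❓❓
❓⬛⬛⬜🔴⬜⬜❓❓
❓⬛⬛⬜⬜⬜⬜❓❓
❓⬛⬛⬛⬛⬛⬛❓❓
❓❓❓❓❓❓❓❓❓
❓❓❓❓❓❓❓❓❓

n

❓❓❓❓❓❓❓❓❓
❓❓❓❓❓❓❓❓❓
❓❓⬛⬛⬛⬛⬛❓❓
❓⬛⬛⬜⬜⬜⬜❓❓
❓⬛⬛⬜🔴⬜⬜❓❓
❓⬛⬛⬜⬜⬜⬜❓❓
❓⬛⬛⬜⬜⬜⬜❓❓
❓⬛⬛⬛⬛⬛⬛❓❓
❓❓❓❓❓❓❓❓❓

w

❓❓❓❓❓❓❓❓❓
❓❓❓❓❓❓❓❓❓
❓❓⬛⬛⬛⬛⬛⬛❓
❓❓⬛⬛⬜⬜⬜⬜❓
❓❓⬛⬛🔴⬜⬜⬜❓
❓❓⬛⬛⬜⬜⬜⬜❓
❓❓⬛⬛⬜⬜⬜⬜❓
❓❓⬛⬛⬛⬛⬛⬛❓
❓❓❓❓❓❓❓❓❓

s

❓❓❓❓❓❓❓❓❓
❓❓⬛⬛⬛⬛⬛⬛❓
❓❓⬛⬛⬜⬜⬜⬜❓
❓❓⬛⬛⬜⬜⬜⬜❓
❓❓⬛⬛🔴⬜⬜⬜❓
❓❓⬛⬛⬜⬜⬜⬜❓
❓❓⬛⬛⬛⬛⬛⬛❓
❓❓❓❓❓❓❓❓❓
❓❓❓❓❓❓❓❓❓

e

❓❓❓❓❓❓❓❓❓
❓⬛⬛⬛⬛⬛⬛❓❓
❓⬛⬛⬜⬜⬜⬜❓❓
❓⬛⬛⬜⬜⬜⬜❓❓
❓⬛⬛⬜🔴⬜⬜❓❓
❓⬛⬛⬜⬜⬜⬜❓❓
❓⬛⬛⬛⬛⬛⬛❓❓
❓❓❓❓❓❓❓❓❓
❓❓❓❓❓❓❓❓❓

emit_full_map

⬛⬛⬛⬛⬛⬛
⬛⬛⬜⬜⬜⬜
⬛⬛⬜⬜⬜⬜
⬛⬛⬜🔴⬜⬜
⬛⬛⬜⬜⬜⬜
⬛⬛⬛⬛⬛⬛

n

❓❓❓❓❓❓❓❓❓
❓❓❓❓❓❓❓❓❓
❓⬛⬛⬛⬛⬛⬛❓❓
❓⬛⬛⬜⬜⬜⬜❓❓
❓⬛⬛⬜🔴⬜⬜❓❓
❓⬛⬛⬜⬜⬜⬜❓❓
❓⬛⬛⬜⬜⬜⬜❓❓
❓⬛⬛⬛⬛⬛⬛❓❓
❓❓❓❓❓❓❓❓❓

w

❓❓❓❓❓❓❓❓❓
❓❓❓❓❓❓❓❓❓
❓❓⬛⬛⬛⬛⬛⬛❓
❓❓⬛⬛⬜⬜⬜⬜❓
❓❓⬛⬛🔴⬜⬜⬜❓
❓❓⬛⬛⬜⬜⬜⬜❓
❓❓⬛⬛⬜⬜⬜⬜❓
❓❓⬛⬛⬛⬛⬛⬛❓
❓❓❓❓❓❓❓❓❓

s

❓❓❓❓❓❓❓❓❓
❓❓⬛⬛⬛⬛⬛⬛❓
❓❓⬛⬛⬜⬜⬜⬜❓
❓❓⬛⬛⬜⬜⬜⬜❓
❓❓⬛⬛🔴⬜⬜⬜❓
❓❓⬛⬛⬜⬜⬜⬜❓
❓❓⬛⬛⬛⬛⬛⬛❓
❓❓❓❓❓❓❓❓❓
❓❓❓❓❓❓❓❓❓

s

❓❓⬛⬛⬛⬛⬛⬛❓
❓❓⬛⬛⬜⬜⬜⬜❓
❓❓⬛⬛⬜⬜⬜⬜❓
❓❓⬛⬛⬜⬜⬜⬜❓
❓❓⬛⬛🔴⬜⬜⬜❓
❓❓⬛⬛⬛⬛⬛⬛❓
❓❓⬛⬛⬛⬛⬛❓❓
❓❓❓❓❓❓❓❓❓
❓❓❓❓❓❓❓❓❓

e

❓⬛⬛⬛⬛⬛⬛❓❓
❓⬛⬛⬜⬜⬜⬜❓❓
❓⬛⬛⬜⬜⬜⬜❓❓
❓⬛⬛⬜⬜⬜⬜❓❓
❓⬛⬛⬜🔴⬜⬜❓❓
❓⬛⬛⬛⬛⬛⬛❓❓
❓⬛⬛⬛⬛⬛⬜❓❓
❓❓❓❓❓❓❓❓❓
❓❓❓❓❓❓❓❓❓

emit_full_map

⬛⬛⬛⬛⬛⬛
⬛⬛⬜⬜⬜⬜
⬛⬛⬜⬜⬜⬜
⬛⬛⬜⬜⬜⬜
⬛⬛⬜🔴⬜⬜
⬛⬛⬛⬛⬛⬛
⬛⬛⬛⬛⬛⬜

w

❓❓⬛⬛⬛⬛⬛⬛❓
❓❓⬛⬛⬜⬜⬜⬜❓
❓❓⬛⬛⬜⬜⬜⬜❓
❓❓⬛⬛⬜⬜⬜⬜❓
❓❓⬛⬛🔴⬜⬜⬜❓
❓❓⬛⬛⬛⬛⬛⬛❓
❓❓⬛⬛⬛⬛⬛⬜❓
❓❓❓❓❓❓❓❓❓
❓❓❓❓❓❓❓❓❓

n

❓❓❓❓❓❓❓❓❓
❓❓⬛⬛⬛⬛⬛⬛❓
❓❓⬛⬛⬜⬜⬜⬜❓
❓❓⬛⬛⬜⬜⬜⬜❓
❓❓⬛⬛🔴⬜⬜⬜❓
❓❓⬛⬛⬜⬜⬜⬜❓
❓❓⬛⬛⬛⬛⬛⬛❓
❓❓⬛⬛⬛⬛⬛⬜❓
❓❓❓❓❓❓❓❓❓

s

❓❓⬛⬛⬛⬛⬛⬛❓
❓❓⬛⬛⬜⬜⬜⬜❓
❓❓⬛⬛⬜⬜⬜⬜❓
❓❓⬛⬛⬜⬜⬜⬜❓
❓❓⬛⬛🔴⬜⬜⬜❓
❓❓⬛⬛⬛⬛⬛⬛❓
❓❓⬛⬛⬛⬛⬛⬜❓
❓❓❓❓❓❓❓❓❓
❓❓❓❓❓❓❓❓❓

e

❓⬛⬛⬛⬛⬛⬛❓❓
❓⬛⬛⬜⬜⬜⬜❓❓
❓⬛⬛⬜⬜⬜⬜❓❓
❓⬛⬛⬜⬜⬜⬜❓❓
❓⬛⬛⬜🔴⬜⬜❓❓
❓⬛⬛⬛⬛⬛⬛❓❓
❓⬛⬛⬛⬛⬛⬜❓❓
❓❓❓❓❓❓❓❓❓
❓❓❓❓❓❓❓❓❓

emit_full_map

⬛⬛⬛⬛⬛⬛
⬛⬛⬜⬜⬜⬜
⬛⬛⬜⬜⬜⬜
⬛⬛⬜⬜⬜⬜
⬛⬛⬜🔴⬜⬜
⬛⬛⬛⬛⬛⬛
⬛⬛⬛⬛⬛⬜

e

⬛⬛⬛⬛⬛⬛❓❓❓
⬛⬛⬜⬜⬜⬜❓❓❓
⬛⬛⬜⬜⬜⬜⬛❓❓
⬛⬛⬜⬜⬜⬜⬜❓❓
⬛⬛⬜⬜🔴⬜⬜❓❓
⬛⬛⬛⬛⬛⬛⬛❓❓
⬛⬛⬛⬛⬛⬜⬜❓❓
❓❓❓❓❓❓❓❓❓
❓❓❓❓❓❓❓❓❓

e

⬛⬛⬛⬛⬛❓❓❓❓
⬛⬜⬜⬜⬜❓❓❓❓
⬛⬜⬜⬜⬜⬛⬛❓❓
⬛⬜⬜⬜⬜⬜⬜❓❓
⬛⬜⬜⬜🔴⬜⬜❓❓
⬛⬛⬛⬛⬛⬛⬛❓❓
⬛⬛⬛⬛⬜⬜⬜❓❓
❓❓❓❓❓❓❓❓❓
❓❓❓❓❓❓❓❓❓

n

❓❓❓❓❓❓❓❓❓
⬛⬛⬛⬛⬛❓❓❓❓
⬛⬜⬜⬜⬜⬛⬛❓❓
⬛⬜⬜⬜⬜⬛⬛❓❓
⬛⬜⬜⬜🔴⬜⬜❓❓
⬛⬜⬜⬜⬜⬜⬜❓❓
⬛⬛⬛⬛⬛⬛⬛❓❓
⬛⬛⬛⬛⬜⬜⬜❓❓
❓❓❓❓❓❓❓❓❓

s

⬛⬛⬛⬛⬛❓❓❓❓
⬛⬜⬜⬜⬜⬛⬛❓❓
⬛⬜⬜⬜⬜⬛⬛❓❓
⬛⬜⬜⬜⬜⬜⬜❓❓
⬛⬜⬜⬜🔴⬜⬜❓❓
⬛⬛⬛⬛⬛⬛⬛❓❓
⬛⬛⬛⬛⬜⬜⬜❓❓
❓❓❓❓❓❓❓❓❓
❓❓❓❓❓❓❓❓❓

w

⬛⬛⬛⬛⬛⬛❓❓❓
⬛⬛⬜⬜⬜⬜⬛⬛❓
⬛⬛⬜⬜⬜⬜⬛⬛❓
⬛⬛⬜⬜⬜⬜⬜⬜❓
⬛⬛⬜⬜🔴⬜⬜⬜❓
⬛⬛⬛⬛⬛⬛⬛⬛❓
⬛⬛⬛⬛⬛⬜⬜⬜❓
❓❓❓❓❓❓❓❓❓
❓❓❓❓❓❓❓❓❓

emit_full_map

⬛⬛⬛⬛⬛⬛❓❓
⬛⬛⬜⬜⬜⬜⬛⬛
⬛⬛⬜⬜⬜⬜⬛⬛
⬛⬛⬜⬜⬜⬜⬜⬜
⬛⬛⬜⬜🔴⬜⬜⬜
⬛⬛⬛⬛⬛⬛⬛⬛
⬛⬛⬛⬛⬛⬜⬜⬜

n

❓❓❓❓❓❓❓❓❓
⬛⬛⬛⬛⬛⬛❓❓❓
⬛⬛⬜⬜⬜⬜⬛⬛❓
⬛⬛⬜⬜⬜⬜⬛⬛❓
⬛⬛⬜⬜🔴⬜⬜⬜❓
⬛⬛⬜⬜⬜⬜⬜⬜❓
⬛⬛⬛⬛⬛⬛⬛⬛❓
⬛⬛⬛⬛⬛⬜⬜⬜❓
❓❓❓❓❓❓❓❓❓

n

❓❓❓❓❓❓❓❓❓
❓❓❓❓❓❓❓❓❓
⬛⬛⬛⬛⬛⬛⬛❓❓
⬛⬛⬜⬜⬜⬜⬛⬛❓
⬛⬛⬜⬜🔴⬜⬛⬛❓
⬛⬛⬜⬜⬜⬜⬜⬜❓
⬛⬛⬜⬜⬜⬜⬜⬜❓
⬛⬛⬛⬛⬛⬛⬛⬛❓
⬛⬛⬛⬛⬛⬜⬜⬜❓

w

❓❓❓❓❓❓❓❓❓
❓❓❓❓❓❓❓❓❓
❓⬛⬛⬛⬛⬛⬛⬛❓
❓⬛⬛⬜⬜⬜⬜⬛⬛
❓⬛⬛⬜🔴⬜⬜⬛⬛
❓⬛⬛⬜⬜⬜⬜⬜⬜
❓⬛⬛⬜⬜⬜⬜⬜⬜
❓⬛⬛⬛⬛⬛⬛⬛⬛
❓⬛⬛⬛⬛⬛⬜⬜⬜

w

❓❓❓❓❓❓❓❓❓
❓❓❓❓❓❓❓❓❓
❓❓⬛⬛⬛⬛⬛⬛⬛
❓❓⬛⬛⬜⬜⬜⬜⬛
❓❓⬛⬛🔴⬜⬜⬜⬛
❓❓⬛⬛⬜⬜⬜⬜⬜
❓❓⬛⬛⬜⬜⬜⬜⬜
❓❓⬛⬛⬛⬛⬛⬛⬛
❓❓⬛⬛⬛⬛⬛⬜⬜

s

❓❓❓❓❓❓❓❓❓
❓❓⬛⬛⬛⬛⬛⬛⬛
❓❓⬛⬛⬜⬜⬜⬜⬛
❓❓⬛⬛⬜⬜⬜⬜⬛
❓❓⬛⬛🔴⬜⬜⬜⬜
❓❓⬛⬛⬜⬜⬜⬜⬜
❓❓⬛⬛⬛⬛⬛⬛⬛
❓❓⬛⬛⬛⬛⬛⬜⬜
❓❓❓❓❓❓❓❓❓

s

❓❓⬛⬛⬛⬛⬛⬛⬛
❓❓⬛⬛⬜⬜⬜⬜⬛
❓❓⬛⬛⬜⬜⬜⬜⬛
❓❓⬛⬛⬜⬜⬜⬜⬜
❓❓⬛⬛🔴⬜⬜⬜⬜
❓❓⬛⬛⬛⬛⬛⬛⬛
❓❓⬛⬛⬛⬛⬛⬜⬜
❓❓❓❓❓❓❓❓❓
❓❓❓❓❓❓❓❓❓

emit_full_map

⬛⬛⬛⬛⬛⬛⬛❓
⬛⬛⬜⬜⬜⬜⬛⬛
⬛⬛⬜⬜⬜⬜⬛⬛
⬛⬛⬜⬜⬜⬜⬜⬜
⬛⬛🔴⬜⬜⬜⬜⬜
⬛⬛⬛⬛⬛⬛⬛⬛
⬛⬛⬛⬛⬛⬜⬜⬜

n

❓❓❓❓❓❓❓❓❓
❓❓⬛⬛⬛⬛⬛⬛⬛
❓❓⬛⬛⬜⬜⬜⬜⬛
❓❓⬛⬛⬜⬜⬜⬜⬛
❓❓⬛⬛🔴⬜⬜⬜⬜
❓❓⬛⬛⬜⬜⬜⬜⬜
❓❓⬛⬛⬛⬛⬛⬛⬛
❓❓⬛⬛⬛⬛⬛⬜⬜
❓❓❓❓❓❓❓❓❓

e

❓❓❓❓❓❓❓❓❓
❓⬛⬛⬛⬛⬛⬛⬛❓
❓⬛⬛⬜⬜⬜⬜⬛⬛
❓⬛⬛⬜⬜⬜⬜⬛⬛
❓⬛⬛⬜🔴⬜⬜⬜⬜
❓⬛⬛⬜⬜⬜⬜⬜⬜
❓⬛⬛⬛⬛⬛⬛⬛⬛
❓⬛⬛⬛⬛⬛⬜⬜⬜
❓❓❓❓❓❓❓❓❓

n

❓❓❓❓❓❓❓❓❓
❓❓❓❓❓❓❓❓❓
❓⬛⬛⬛⬛⬛⬛⬛❓
❓⬛⬛⬜⬜⬜⬜⬛⬛
❓⬛⬛⬜🔴⬜⬜⬛⬛
❓⬛⬛⬜⬜⬜⬜⬜⬜
❓⬛⬛⬜⬜⬜⬜⬜⬜
❓⬛⬛⬛⬛⬛⬛⬛⬛
❓⬛⬛⬛⬛⬛⬜⬜⬜

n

❓❓❓❓❓❓❓❓❓
❓❓❓❓❓❓❓❓❓
❓❓⬛⬛⬛⬛⬛❓❓
❓⬛⬛⬛⬛⬛⬛⬛❓
❓⬛⬛⬜🔴⬜⬜⬛⬛
❓⬛⬛⬜⬜⬜⬜⬛⬛
❓⬛⬛⬜⬜⬜⬜⬜⬜
❓⬛⬛⬜⬜⬜⬜⬜⬜
❓⬛⬛⬛⬛⬛⬛⬛⬛

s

❓❓❓❓❓❓❓❓❓
❓❓⬛⬛⬛⬛⬛❓❓
❓⬛⬛⬛⬛⬛⬛⬛❓
❓⬛⬛⬜⬜⬜⬜⬛⬛
❓⬛⬛⬜🔴⬜⬜⬛⬛
❓⬛⬛⬜⬜⬜⬜⬜⬜
❓⬛⬛⬜⬜⬜⬜⬜⬜
❓⬛⬛⬛⬛⬛⬛⬛⬛
❓⬛⬛⬛⬛⬛⬜⬜⬜

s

❓❓⬛⬛⬛⬛⬛❓❓
❓⬛⬛⬛⬛⬛⬛⬛❓
❓⬛⬛⬜⬜⬜⬜⬛⬛
❓⬛⬛⬜⬜⬜⬜⬛⬛
❓⬛⬛⬜🔴⬜⬜⬜⬜
❓⬛⬛⬜⬜⬜⬜⬜⬜
❓⬛⬛⬛⬛⬛⬛⬛⬛
❓⬛⬛⬛⬛⬛⬜⬜⬜
❓❓❓❓❓❓❓❓❓

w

❓❓❓⬛⬛⬛⬛⬛❓
❓❓⬛⬛⬛⬛⬛⬛⬛
❓❓⬛⬛⬜⬜⬜⬜⬛
❓❓⬛⬛⬜⬜⬜⬜⬛
❓❓⬛⬛🔴⬜⬜⬜⬜
❓❓⬛⬛⬜⬜⬜⬜⬜
❓❓⬛⬛⬛⬛⬛⬛⬛
❓❓⬛⬛⬛⬛⬛⬜⬜
❓❓❓❓❓❓❓❓❓

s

❓❓⬛⬛⬛⬛⬛⬛⬛
❓❓⬛⬛⬜⬜⬜⬜⬛
❓❓⬛⬛⬜⬜⬜⬜⬛
❓❓⬛⬛⬜⬜⬜⬜⬜
❓❓⬛⬛🔴⬜⬜⬜⬜
❓❓⬛⬛⬛⬛⬛⬛⬛
❓❓⬛⬛⬛⬛⬛⬜⬜
❓❓❓❓❓❓❓❓❓
❓❓❓❓❓❓❓❓❓

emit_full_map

❓⬛⬛⬛⬛⬛❓❓
⬛⬛⬛⬛⬛⬛⬛❓
⬛⬛⬜⬜⬜⬜⬛⬛
⬛⬛⬜⬜⬜⬜⬛⬛
⬛⬛⬜⬜⬜⬜⬜⬜
⬛⬛🔴⬜⬜⬜⬜⬜
⬛⬛⬛⬛⬛⬛⬛⬛
⬛⬛⬛⬛⬛⬜⬜⬜
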